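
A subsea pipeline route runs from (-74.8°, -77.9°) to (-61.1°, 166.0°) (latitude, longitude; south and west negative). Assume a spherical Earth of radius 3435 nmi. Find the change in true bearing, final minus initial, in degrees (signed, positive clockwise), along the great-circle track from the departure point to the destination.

+112.5°

At departure: θ₁ = atan2(sin Δλ cos φ₂, cos φ₁ sin φ₂ − sin φ₁ cos φ₂ cos Δλ) = 224.95°
At arrival: θ₂ = atan2(sin Δλ cos φ₁, −cos φ₂ sin φ₁ + sin φ₂ cos φ₁ cos Δλ) = 337.46°
Δθ = θ₂ − θ₁ = +112.5°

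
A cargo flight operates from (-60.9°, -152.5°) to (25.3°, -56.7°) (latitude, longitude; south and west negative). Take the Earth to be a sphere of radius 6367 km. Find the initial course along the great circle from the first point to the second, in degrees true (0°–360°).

81.9°

θ = atan2( sin Δλ·cos φ₂ ,  cos φ₁ sin φ₂ − sin φ₁ cos φ₂ cos Δλ )
  = atan2(+0.8995, +0.1280) = 81.90°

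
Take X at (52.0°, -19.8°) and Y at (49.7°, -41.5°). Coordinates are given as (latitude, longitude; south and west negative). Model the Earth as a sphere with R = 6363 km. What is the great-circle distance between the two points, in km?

Haversine: a = sin²(Δφ/2)+cos φ₁ cos φ₂ sin²(Δλ/2) = 0.01451;  σ = 2·atan2(√a,√(1−a))
σ = 13.838° → d = Rσ = 6363·0.24152 = 1537 km

1537 km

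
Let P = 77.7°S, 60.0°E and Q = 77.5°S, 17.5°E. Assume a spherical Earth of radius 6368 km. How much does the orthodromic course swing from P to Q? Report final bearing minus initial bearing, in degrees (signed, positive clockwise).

At departure: θ₁ = atan2(sin Δλ cos φ₂, cos φ₁ sin φ₂ − sin φ₁ cos φ₂ cos Δλ) = 250.40°
At arrival: θ₂ = atan2(sin Δλ cos φ₁, −cos φ₂ sin φ₁ + sin φ₂ cos φ₁ cos Δλ) = 291.99°
Δθ = θ₂ − θ₁ = +41.6°

+41.6°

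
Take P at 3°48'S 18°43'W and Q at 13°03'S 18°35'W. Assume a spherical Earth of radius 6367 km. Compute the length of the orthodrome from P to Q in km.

Haversine: a = sin²(Δφ/2)+cos φ₁ cos φ₂ sin²(Δλ/2) = 0.00650;  σ = 2·atan2(√a,√(1−a))
σ = 9.251° → d = Rσ = 6367·0.16146 = 1028 km

1028 km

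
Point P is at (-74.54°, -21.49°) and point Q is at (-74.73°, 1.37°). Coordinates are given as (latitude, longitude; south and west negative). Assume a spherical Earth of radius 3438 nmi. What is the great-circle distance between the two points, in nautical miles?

Haversine: a = sin²(Δφ/2)+cos φ₁ cos φ₂ sin²(Δλ/2) = 0.00276;  σ = 2·atan2(√a,√(1−a))
σ = 6.023° → d = Rσ = 3438·0.10512 = 361 nmi

361 nmi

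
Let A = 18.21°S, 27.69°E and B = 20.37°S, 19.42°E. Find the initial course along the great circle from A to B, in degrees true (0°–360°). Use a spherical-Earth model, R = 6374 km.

253.2°

θ = atan2( sin Δλ·cos φ₂ ,  cos φ₁ sin φ₂ − sin φ₁ cos φ₂ cos Δλ )
  = atan2(-0.1348, -0.0407) = 253.19°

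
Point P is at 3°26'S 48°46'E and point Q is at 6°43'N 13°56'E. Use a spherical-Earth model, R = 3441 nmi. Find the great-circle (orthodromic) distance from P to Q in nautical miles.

2175 nmi

Haversine: a = sin²(Δφ/2)+cos φ₁ cos φ₂ sin²(Δλ/2) = 0.09664;  σ = 2·atan2(√a,√(1−a))
σ = 36.224° → d = Rσ = 3441·0.63222 = 2175 nmi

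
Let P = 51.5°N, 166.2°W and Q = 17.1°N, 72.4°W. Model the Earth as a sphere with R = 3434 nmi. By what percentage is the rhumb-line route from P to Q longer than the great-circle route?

Great circle: σ = 1.3789 rad → d_gc = Rσ = 4735.3 nmi
Rhumb: Δφ = -0.6004, Δλ = +1.6371, Δψ = -0.7491, q = Δφ/Δψ = 0.8015 → d_rh = R√(Δφ²+q²Δλ²) = 4955.2 nmi
Excess = (4955.2 − 4735.3) / 4735.3 = 219.9 / 4735.3 = 4.64% ≈ 4.6%

4.6%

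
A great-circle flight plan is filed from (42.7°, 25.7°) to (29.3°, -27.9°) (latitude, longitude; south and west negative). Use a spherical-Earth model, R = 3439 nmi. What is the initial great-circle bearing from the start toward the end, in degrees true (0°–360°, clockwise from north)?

N = sin Δλ·cos φ₂ = -0.7019;  D = cos φ₁ sin φ₂ − sin φ₁ cos φ₂ cos Δλ = +0.0087
initial course = atan2(N, D) = 270.71°

270.7°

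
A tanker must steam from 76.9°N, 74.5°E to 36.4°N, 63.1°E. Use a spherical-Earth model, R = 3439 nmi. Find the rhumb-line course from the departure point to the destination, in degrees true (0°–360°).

187.6°

Δψ = ln[tan(π/4+φ₂/2)/tan(π/4+φ₁/2)] = -1.4815
Δλ = -0.1990 rad (taken the short way round)
course = atan2(Δλ, Δψ) = 187.65°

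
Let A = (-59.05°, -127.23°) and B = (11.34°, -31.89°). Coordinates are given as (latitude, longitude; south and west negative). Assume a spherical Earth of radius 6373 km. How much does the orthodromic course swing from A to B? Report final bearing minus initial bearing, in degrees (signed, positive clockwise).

At departure: θ₁ = atan2(sin Δλ cos φ₂, cos φ₁ sin φ₂ − sin φ₁ cos φ₂ cos Δλ) = 88.66°
At arrival: θ₂ = atan2(sin Δλ cos φ₁, −cos φ₂ sin φ₁ + sin φ₂ cos φ₁ cos Δλ) = 31.63°
Δθ = θ₂ − θ₁ = -57.0°

-57.0°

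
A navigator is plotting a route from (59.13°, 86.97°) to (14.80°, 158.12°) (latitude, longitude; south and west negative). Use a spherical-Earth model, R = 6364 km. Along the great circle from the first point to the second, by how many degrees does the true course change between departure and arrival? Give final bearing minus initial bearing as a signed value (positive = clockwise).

Initial bearing θ₁ = atan2(sin Δλ cos φ₂, cos φ₁ sin φ₂ − sin φ₁ cos φ₂ cos Δλ) = 98.52°
Final bearing θ₂ = (initial bearing from the destination back to the start) + 180° = 148.34°
Δθ = θ₂ − θ₁ = +49.8°

+49.8°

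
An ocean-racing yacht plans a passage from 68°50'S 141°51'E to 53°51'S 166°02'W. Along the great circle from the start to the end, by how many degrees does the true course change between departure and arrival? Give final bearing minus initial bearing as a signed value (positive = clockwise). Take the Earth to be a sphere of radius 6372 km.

At departure: θ₁ = atan2(sin Δλ cos φ₂, cos φ₁ sin φ₂ − sin φ₁ cos φ₂ cos Δλ) = 84.33°
At arrival: θ₂ = atan2(sin Δλ cos φ₁, −cos φ₂ sin φ₁ + sin φ₂ cos φ₁ cos Δλ) = 37.53°
Δθ = θ₂ − θ₁ = -46.8°

-46.8°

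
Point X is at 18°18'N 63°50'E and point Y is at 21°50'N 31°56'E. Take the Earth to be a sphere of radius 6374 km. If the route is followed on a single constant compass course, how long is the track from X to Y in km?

Δψ = ln[tan(π/4+φ₂/2)/tan(π/4+φ₁/2)] = +0.0657;  Δφ = +0.0617 rad,  Δλ = -0.5568 rad
q = Δφ/Δψ = 0.9391
d = R·√(Δφ² + q²Δλ²) = 6374·0.52648 = 3356 km

3356 km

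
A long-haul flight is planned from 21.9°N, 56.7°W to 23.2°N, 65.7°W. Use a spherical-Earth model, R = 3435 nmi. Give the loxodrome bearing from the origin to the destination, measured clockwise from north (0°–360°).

278.9°

Δψ = ln[tan(π/4+φ₂/2)/tan(π/4+φ₁/2)] = +0.0246
Δλ = -0.1571 rad (taken the short way round)
course = atan2(Δλ, Δψ) = 278.89°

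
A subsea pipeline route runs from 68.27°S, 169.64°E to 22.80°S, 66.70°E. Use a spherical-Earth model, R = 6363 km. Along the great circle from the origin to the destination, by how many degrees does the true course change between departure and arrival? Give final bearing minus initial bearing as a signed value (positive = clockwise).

At departure: θ₁ = atan2(sin Δλ cos φ₂, cos φ₁ sin φ₂ − sin φ₁ cos φ₂ cos Δλ) = 249.54°
At arrival: θ₂ = atan2(sin Δλ cos φ₁, −cos φ₂ sin φ₁ + sin φ₂ cos φ₁ cos Δλ) = 337.90°
Δθ = θ₂ − θ₁ = +88.4°

+88.4°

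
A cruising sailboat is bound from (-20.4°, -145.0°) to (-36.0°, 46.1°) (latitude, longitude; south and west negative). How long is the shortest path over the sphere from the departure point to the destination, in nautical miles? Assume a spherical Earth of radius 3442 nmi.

7367 nmi

cos σ = sin φ₁ sin φ₂ + cos φ₁ cos φ₂ cos Δλ
      = sin(-20.40°)sin(-36.00°) + cos(-20.40°)cos(-36.00°)cos(-168.90°) = -0.5392
σ = 122.630° → d = Rσ = 3442·2.14029 = 7367 nmi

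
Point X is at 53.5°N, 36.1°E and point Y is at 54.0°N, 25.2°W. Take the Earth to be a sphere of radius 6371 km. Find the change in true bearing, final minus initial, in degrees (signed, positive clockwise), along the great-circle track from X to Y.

-51.1°

At departure: θ₁ = atan2(sin Δλ cos φ₂, cos φ₁ sin φ₂ − sin φ₁ cos φ₂ cos Δλ) = 296.26°
At arrival: θ₂ = atan2(sin Δλ cos φ₁, −cos φ₂ sin φ₁ + sin φ₂ cos φ₁ cos Δλ) = 245.17°
Δθ = θ₂ − θ₁ = -51.1°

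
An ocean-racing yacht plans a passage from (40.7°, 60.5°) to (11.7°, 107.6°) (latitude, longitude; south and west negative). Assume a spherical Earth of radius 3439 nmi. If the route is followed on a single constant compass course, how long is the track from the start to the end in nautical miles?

3043 nmi

Δψ = ln[tan(π/4+φ₂/2)/tan(π/4+φ₁/2)] = -0.5733;  Δφ = -0.5061 rad,  Δλ = +0.8221 rad
q = Δφ/Δψ = 0.8829
d = R·√(Δφ² + q²Δλ²) = 3439·0.88482 = 3043 nmi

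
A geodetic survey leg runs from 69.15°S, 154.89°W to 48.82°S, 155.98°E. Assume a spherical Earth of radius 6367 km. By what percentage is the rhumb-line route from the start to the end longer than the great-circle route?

Great circle: σ = 0.5420 rad → d_gc = Rσ = 3450.6 km
Rhumb: Δφ = +0.3548, Δλ = -0.8575, Δψ = +0.7139, q = Δφ/Δψ = 0.4970 → d_rh = R√(Δφ²+q²Δλ²) = 3531.0 km
Excess = (3531.0 − 3450.6) / 3450.6 = 80.4 / 3450.6 = 2.33% ≈ 2.3%

2.3%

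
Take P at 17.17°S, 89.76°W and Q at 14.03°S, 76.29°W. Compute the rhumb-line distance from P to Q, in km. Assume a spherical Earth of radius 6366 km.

Rhumb course C = atan2(Δλ, Δψ) with Δψ = ln[tan(π/4+φ₂/2)/tan(π/4+φ₁/2)] = +0.0569, Δλ = +0.2351 → C = 76.39°
d = R·|Δφ| / |cos C| = 6366·0.05480 / 0.23527 = 1483 km

1483 km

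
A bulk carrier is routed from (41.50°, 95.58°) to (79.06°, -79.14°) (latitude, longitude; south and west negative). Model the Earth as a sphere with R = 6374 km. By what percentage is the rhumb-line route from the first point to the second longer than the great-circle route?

39.7%

Great circle: σ = 1.0367 rad → d_gc = Rσ = 6608.1 km
Rhumb: Δφ = +0.6555, Δλ = -3.0494, Δψ = +1.5484, q = Δφ/Δψ = 0.4234 → d_rh = R√(Δφ²+q²Δλ²) = 9229.0 km
Excess = (9229.0 − 6608.1) / 6608.1 = 2620.9 / 6608.1 = 39.66% ≈ 39.7%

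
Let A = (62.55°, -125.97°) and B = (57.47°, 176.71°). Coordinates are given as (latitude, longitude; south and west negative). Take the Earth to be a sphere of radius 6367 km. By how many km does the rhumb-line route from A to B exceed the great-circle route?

Great circle: cos σ = sin φ₁ sin φ₂ + cos φ₁ cos φ₂ cos Δλ,  σ = 0.4906 rad → d_gc = 3123.9 km
Rhumb line: Δψ = -0.1778, q = Δφ/Δψ = 0.4987, d_rh = R√(Δφ²+q²Δλ²) = 3226.3 km
Excess = 3226.3 − 3123.9 = 102.4 ≈ 102 km

102 km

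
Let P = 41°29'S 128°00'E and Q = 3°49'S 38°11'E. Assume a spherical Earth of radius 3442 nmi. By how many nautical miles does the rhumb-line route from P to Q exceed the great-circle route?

Great circle: cos σ = sin φ₁ sin φ₂ + cos φ₁ cos φ₂ cos Δλ,  σ = 1.5243 rad → d_gc = 5246.6 nmi
Rhumb line: Δψ = +0.7304, q = Δφ/Δψ = 0.9000, d_rh = R√(Δφ²+q²Δλ²) = 5357.6 nmi
Excess = 5357.6 − 5246.6 = 111.0 ≈ 111 nmi

111 nmi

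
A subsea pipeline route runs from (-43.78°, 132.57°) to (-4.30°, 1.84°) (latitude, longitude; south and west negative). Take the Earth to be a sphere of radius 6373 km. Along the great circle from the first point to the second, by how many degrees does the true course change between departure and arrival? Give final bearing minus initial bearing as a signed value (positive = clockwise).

Initial bearing θ₁ = atan2(sin Δλ cos φ₂, cos φ₁ sin φ₂ − sin φ₁ cos φ₂ cos Δλ) = 236.28°
Final bearing θ₂ = (initial bearing from the destination back to the start) + 180° = 322.97°
Δθ = θ₂ − θ₁ = +86.7°

+86.7°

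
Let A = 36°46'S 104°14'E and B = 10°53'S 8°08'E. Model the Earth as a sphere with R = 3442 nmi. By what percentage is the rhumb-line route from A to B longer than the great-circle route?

2.6%

Great circle: σ = 1.5414 rad → d_gc = Rσ = 5305.4 nmi
Rhumb: Δφ = +0.4517, Δλ = -1.6773, Δψ = +0.4998, q = Δφ/Δψ = 0.9039 → d_rh = R√(Δφ²+q²Δλ²) = 5444.9 nmi
Excess = (5444.9 − 5305.4) / 5305.4 = 139.5 / 5305.4 = 2.63% ≈ 2.6%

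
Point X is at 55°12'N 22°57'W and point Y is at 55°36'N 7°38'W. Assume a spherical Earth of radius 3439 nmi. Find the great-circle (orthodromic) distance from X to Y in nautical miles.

Haversine: a = sin²(Δφ/2)+cos φ₁ cos φ₂ sin²(Δλ/2) = 0.00574;  σ = 2·atan2(√a,√(1−a))
σ = 8.689° → d = Rσ = 3439·0.15165 = 522 nmi

522 nmi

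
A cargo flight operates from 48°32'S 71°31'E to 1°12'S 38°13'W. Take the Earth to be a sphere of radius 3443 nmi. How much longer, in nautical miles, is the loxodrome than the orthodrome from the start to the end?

Great circle: cos σ = sin φ₁ sin φ₂ + cos φ₁ cos φ₂ cos Δλ,  σ = 1.7802 rad → d_gc = 6129.1 nmi
Rhumb line: Δψ = +0.9505, q = Δφ/Δψ = 0.8691, d_rh = R√(Δφ²+q²Δλ²) = 6398.2 nmi
Excess = 6398.2 − 6129.1 = 269.1 ≈ 269 nmi

269 nmi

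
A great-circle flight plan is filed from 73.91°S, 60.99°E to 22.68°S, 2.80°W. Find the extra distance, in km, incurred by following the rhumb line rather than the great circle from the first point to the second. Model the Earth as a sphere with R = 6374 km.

Great circle: cos σ = sin φ₁ sin φ₂ + cos φ₁ cos φ₂ cos Δλ,  σ = 1.0662 rad → d_gc = 6796.2 km
Rhumb line: Δψ = +1.5500, q = Δφ/Δψ = 0.5769, d_rh = R√(Δφ²+q²Δλ²) = 7017.1 km
Excess = 7017.1 − 6796.2 = 220.9 ≈ 221 km

221 km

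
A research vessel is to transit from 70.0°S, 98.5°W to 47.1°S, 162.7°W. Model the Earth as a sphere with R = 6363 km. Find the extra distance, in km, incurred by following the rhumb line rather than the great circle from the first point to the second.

Great circle: cos σ = sin φ₁ sin φ₂ + cos φ₁ cos φ₂ cos Δλ,  σ = 0.6605 rad → d_gc = 4202.7 km
Rhumb line: Δψ = +0.8012, q = Δφ/Δψ = 0.4988, d_rh = R√(Δφ²+q²Δλ²) = 4372.3 km
Excess = 4372.3 − 4202.7 = 169.6 ≈ 170 km

170 km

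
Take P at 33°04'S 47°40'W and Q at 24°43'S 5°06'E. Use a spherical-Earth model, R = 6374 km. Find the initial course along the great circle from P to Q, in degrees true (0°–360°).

θ = atan2( sin Δλ·cos φ₂ ,  cos φ₁ sin φ₂ − sin φ₁ cos φ₂ cos Δλ )
  = atan2(+0.7232, -0.0505) = 94.00°

94.0°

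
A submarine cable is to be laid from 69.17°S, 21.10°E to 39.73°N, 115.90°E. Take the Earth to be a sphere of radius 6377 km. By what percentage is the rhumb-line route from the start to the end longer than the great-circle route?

Great circle: σ = 2.2399 rad → d_gc = Rσ = 14283.8 km
Rhumb: Δφ = +1.9007, Δλ = +1.6546, Δψ = +2.4507, q = Δφ/Δψ = 0.7756 → d_rh = R√(Δφ²+q²Δλ²) = 14624.4 km
Excess = (14624.4 − 14283.8) / 14283.8 = 340.6 / 14283.8 = 2.38% ≈ 2.4%

2.4%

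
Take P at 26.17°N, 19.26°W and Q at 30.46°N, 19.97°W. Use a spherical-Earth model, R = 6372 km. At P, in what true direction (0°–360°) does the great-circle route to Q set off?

351.9°

N = sin Δλ·cos φ₂ = -0.0107;  D = cos φ₁ sin φ₂ − sin φ₁ cos φ₂ cos Δλ = +0.0748
initial course = atan2(N, D) = 351.88°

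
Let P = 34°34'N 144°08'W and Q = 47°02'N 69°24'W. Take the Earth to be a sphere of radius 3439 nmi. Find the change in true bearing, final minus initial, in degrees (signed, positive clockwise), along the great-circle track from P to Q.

+53.3°

Initial bearing θ₁ = atan2(sin Δλ cos φ₂, cos φ₁ sin φ₂ − sin φ₁ cos φ₂ cos Δλ) = 52.71°
Final bearing θ₂ = (initial bearing from the destination back to the start) + 180° = 106.02°
Δθ = θ₂ − θ₁ = +53.3°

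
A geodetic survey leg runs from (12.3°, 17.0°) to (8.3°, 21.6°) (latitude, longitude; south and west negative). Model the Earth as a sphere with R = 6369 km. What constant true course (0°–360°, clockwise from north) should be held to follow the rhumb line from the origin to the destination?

Meridional parts: M(φ₁)=+0.2163, M(φ₂)=+0.1454 → ΔM = -0.0710;  Δλ = +0.0803 rad
tan C = Δλ / ΔM = -1.1312 → C = 131.48°

131.5°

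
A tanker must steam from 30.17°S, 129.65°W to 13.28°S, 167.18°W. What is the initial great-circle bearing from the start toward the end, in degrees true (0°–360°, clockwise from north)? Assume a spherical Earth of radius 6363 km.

N = sin Δλ·cos φ₂ = -0.5929;  D = cos φ₁ sin φ₂ − sin φ₁ cos φ₂ cos Δλ = +0.1893
initial course = atan2(N, D) = 287.71°

287.7°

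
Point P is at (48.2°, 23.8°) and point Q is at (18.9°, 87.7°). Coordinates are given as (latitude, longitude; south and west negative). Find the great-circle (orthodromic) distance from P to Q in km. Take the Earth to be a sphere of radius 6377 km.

Haversine: a = sin²(Δφ/2)+cos φ₁ cos φ₂ sin²(Δλ/2) = 0.24055;  σ = 2·atan2(√a,√(1−a))
σ = 58.742° → d = Rσ = 6377·1.02524 = 6538 km

6538 km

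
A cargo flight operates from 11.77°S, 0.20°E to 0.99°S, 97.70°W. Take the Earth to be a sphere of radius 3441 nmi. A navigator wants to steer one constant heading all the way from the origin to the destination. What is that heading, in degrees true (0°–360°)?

Δψ = ln[tan(π/4+φ₂/2)/tan(π/4+φ₁/2)] = +0.1896
Δλ = -1.7087 rad (taken the short way round)
course = atan2(Δλ, Δψ) = 276.33°

276.3°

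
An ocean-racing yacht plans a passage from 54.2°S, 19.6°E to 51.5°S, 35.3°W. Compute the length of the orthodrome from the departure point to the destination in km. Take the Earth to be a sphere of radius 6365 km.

3602 km

cos σ = sin φ₁ sin φ₂ + cos φ₁ cos φ₂ cos Δλ
      = sin(-54.20°)sin(-51.50°) + cos(-54.20°)cos(-51.50°)cos(-54.90°) = 0.8441
σ = 32.421° → d = Rσ = 6365·0.56586 = 3602 km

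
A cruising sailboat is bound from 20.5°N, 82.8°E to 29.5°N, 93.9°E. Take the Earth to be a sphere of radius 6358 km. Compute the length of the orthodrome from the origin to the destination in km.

1496 km

cos σ = sin φ₁ sin φ₂ + cos φ₁ cos φ₂ cos Δλ
      = sin(20.50°)sin(29.50°) + cos(20.50°)cos(29.50°)cos(11.10°) = 0.9724
σ = 13.483° → d = Rσ = 6358·0.23533 = 1496 km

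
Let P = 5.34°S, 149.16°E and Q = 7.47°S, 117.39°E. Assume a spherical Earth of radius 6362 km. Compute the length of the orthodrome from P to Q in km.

Haversine: a = sin²(Δφ/2)+cos φ₁ cos φ₂ sin²(Δλ/2) = 0.07430;  σ = 2·atan2(√a,√(1−a))
σ = 31.636° → d = Rσ = 6362·0.55216 = 3513 km

3513 km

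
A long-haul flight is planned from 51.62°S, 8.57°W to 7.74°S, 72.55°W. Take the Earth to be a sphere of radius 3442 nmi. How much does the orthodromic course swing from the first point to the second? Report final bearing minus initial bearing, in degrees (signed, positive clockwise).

+36.9°

Initial bearing θ₁ = atan2(sin Δλ cos φ₂, cos φ₁ sin φ₂ − sin φ₁ cos φ₂ cos Δλ) = 286.11°
Final bearing θ₂ = (initial bearing from the destination back to the start) + 180° = 322.99°
Δθ = θ₂ − θ₁ = +36.9°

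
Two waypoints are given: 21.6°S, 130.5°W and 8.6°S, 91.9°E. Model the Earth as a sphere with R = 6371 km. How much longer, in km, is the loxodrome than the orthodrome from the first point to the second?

507 km

Great circle: cos σ = sin φ₁ sin φ₂ + cos φ₁ cos φ₂ cos Δλ,  σ = 2.2444 rad → d_gc = 14299.3 km
Rhumb line: Δψ = +0.2356, q = Δφ/Δψ = 0.9631, d_rh = R√(Δφ²+q²Δλ²) = 14806.5 km
Excess = 14806.5 − 14299.3 = 507.2 ≈ 507 km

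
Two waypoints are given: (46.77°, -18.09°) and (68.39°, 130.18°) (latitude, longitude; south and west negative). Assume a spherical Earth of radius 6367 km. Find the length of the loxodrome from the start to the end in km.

Rhumb course C = atan2(Δλ, Δψ) with Δψ = ln[tan(π/4+φ₂/2)/tan(π/4+φ₁/2)] = +0.7305, Δλ = +2.5878 → C = 74.24°
d = R·|Δφ| / |cos C| = 6367·0.37734 / 0.27167 = 8843 km

8843 km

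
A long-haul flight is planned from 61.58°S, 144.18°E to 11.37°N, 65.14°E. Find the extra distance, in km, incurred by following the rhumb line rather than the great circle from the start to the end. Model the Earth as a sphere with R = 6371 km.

Great circle: cos σ = sin φ₁ sin φ₂ + cos φ₁ cos φ₂ cos Δλ,  σ = 1.6556 rad → d_gc = 10547.7 km
Rhumb line: Δψ = +1.5732, q = Δφ/Δψ = 0.8093, d_rh = R√(Δφ²+q²Δλ²) = 10788.5 km
Excess = 10788.5 − 10547.7 = 240.8 ≈ 241 km

241 km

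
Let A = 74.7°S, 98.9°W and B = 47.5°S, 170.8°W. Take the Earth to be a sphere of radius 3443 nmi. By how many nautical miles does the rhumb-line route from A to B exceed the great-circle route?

128 nmi

Great circle: cos σ = sin φ₁ sin φ₂ + cos φ₁ cos φ₂ cos Δλ,  σ = 0.6974 rad → d_gc = 2401.1 nmi
Rhumb line: Δψ = +1.0631, q = Δφ/Δψ = 0.4466, d_rh = R√(Δφ²+q²Δλ²) = 2528.7 nmi
Excess = 2528.7 − 2401.1 = 127.6 ≈ 128 nmi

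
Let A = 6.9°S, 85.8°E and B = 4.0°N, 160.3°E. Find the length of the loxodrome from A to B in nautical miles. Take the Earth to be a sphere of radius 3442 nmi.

Δψ = ln[tan(π/4+φ₂/2)/tan(π/4+φ₁/2)] = +0.1906;  Δφ = +0.1902 rad,  Δλ = +1.3003 rad
q = Δφ/Δψ = 0.9982
d = R·√(Δφ² + q²Δλ²) = 3442·1.31176 = 4515 nmi

4515 nmi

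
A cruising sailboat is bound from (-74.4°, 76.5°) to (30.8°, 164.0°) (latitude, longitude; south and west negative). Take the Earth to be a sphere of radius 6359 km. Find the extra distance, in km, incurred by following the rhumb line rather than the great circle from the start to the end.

Great circle: cos σ = sin φ₁ sin φ₂ + cos φ₁ cos φ₂ cos Δλ,  σ = 2.0750 rad → d_gc = 13194.9 km
Rhumb line: Δψ = +2.5534, q = Δφ/Δψ = 0.7191, d_rh = R√(Δφ²+q²Δλ²) = 13604.6 km
Excess = 13604.6 − 13194.9 = 409.7 ≈ 410 km

410 km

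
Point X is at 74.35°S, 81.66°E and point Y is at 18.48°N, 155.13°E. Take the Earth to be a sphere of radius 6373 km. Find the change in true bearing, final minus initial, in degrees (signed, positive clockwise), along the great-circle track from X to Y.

Initial bearing θ₁ = atan2(sin Δλ cos φ₂, cos φ₁ sin φ₂ − sin φ₁ cos φ₂ cos Δλ) = 69.20°
Final bearing θ₂ = (initial bearing from the destination back to the start) + 180° = 15.42°
Δθ = θ₂ − θ₁ = -53.8°

-53.8°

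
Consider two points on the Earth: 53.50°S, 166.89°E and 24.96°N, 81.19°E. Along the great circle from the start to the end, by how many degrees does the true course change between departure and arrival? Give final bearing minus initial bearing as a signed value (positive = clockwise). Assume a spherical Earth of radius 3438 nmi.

At departure: θ₁ = atan2(sin Δλ cos φ₂, cos φ₁ sin φ₂ − sin φ₁ cos φ₂ cos Δλ) = 288.68°
At arrival: θ₂ = atan2(sin Δλ cos φ₁, −cos φ₂ sin φ₁ + sin φ₂ cos φ₁ cos Δλ) = 321.57°
Δθ = θ₂ − θ₁ = +32.9°

+32.9°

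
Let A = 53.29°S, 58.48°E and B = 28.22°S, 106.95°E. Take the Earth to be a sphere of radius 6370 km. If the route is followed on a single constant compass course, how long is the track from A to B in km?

4875 km

Δψ = ln[tan(π/4+φ₂/2)/tan(π/4+φ₁/2)] = +0.5895;  Δφ = +0.4376 rad,  Δλ = +0.8460 rad
q = Δφ/Δψ = 0.7422
d = R·√(Δφ² + q²Δλ²) = 6370·0.76530 = 4875 km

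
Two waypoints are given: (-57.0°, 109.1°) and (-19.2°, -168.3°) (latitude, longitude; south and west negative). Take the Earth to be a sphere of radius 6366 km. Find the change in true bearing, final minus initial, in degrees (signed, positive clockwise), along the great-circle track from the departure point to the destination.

At departure: θ₁ = atan2(sin Δλ cos φ₂, cos φ₁ sin φ₂ − sin φ₁ cos φ₂ cos Δλ) = 94.71°
At arrival: θ₂ = atan2(sin Δλ cos φ₁, −cos φ₂ sin φ₁ + sin φ₂ cos φ₁ cos Δλ) = 35.08°
Δθ = θ₂ − θ₁ = -59.6°

-59.6°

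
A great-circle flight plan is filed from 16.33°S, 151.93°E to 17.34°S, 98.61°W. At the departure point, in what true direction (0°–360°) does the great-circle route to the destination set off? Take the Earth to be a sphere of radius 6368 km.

N = sin Δλ·cos φ₂ = +0.9000;  D = cos φ₁ sin φ₂ − sin φ₁ cos φ₂ cos Δλ = -0.3754
initial course = atan2(N, D) = 112.64°

112.6°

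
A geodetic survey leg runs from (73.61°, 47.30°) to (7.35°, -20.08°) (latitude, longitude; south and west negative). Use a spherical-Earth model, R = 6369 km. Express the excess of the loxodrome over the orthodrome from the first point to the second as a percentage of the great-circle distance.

3.1%

Great circle: σ = 1.3383 rad → d_gc = Rσ = 8523.9 km
Rhumb: Δφ = -1.1565, Δλ = -1.1760, Δψ = -1.8092, q = Δφ/Δψ = 0.6392 → d_rh = R√(Δφ²+q²Δλ²) = 8784.7 km
Excess = (8784.7 − 8523.9) / 8523.9 = 260.8 / 8523.9 = 3.06% ≈ 3.1%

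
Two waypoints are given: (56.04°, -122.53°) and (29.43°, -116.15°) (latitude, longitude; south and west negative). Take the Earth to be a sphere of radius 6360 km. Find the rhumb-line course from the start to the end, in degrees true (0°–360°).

Δψ = ln[tan(π/4+φ₂/2)/tan(π/4+φ₁/2)] = -0.6484
Δλ = +0.1114 rad (taken the short way round)
course = atan2(Δλ, Δψ) = 170.26°

170.3°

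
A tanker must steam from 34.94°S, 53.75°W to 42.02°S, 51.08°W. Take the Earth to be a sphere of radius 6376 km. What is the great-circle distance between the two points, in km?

821 km

Haversine: a = sin²(Δφ/2)+cos φ₁ cos φ₂ sin²(Δλ/2) = 0.00414;  σ = 2·atan2(√a,√(1−a))
σ = 7.381° → d = Rσ = 6376·0.12882 = 821 km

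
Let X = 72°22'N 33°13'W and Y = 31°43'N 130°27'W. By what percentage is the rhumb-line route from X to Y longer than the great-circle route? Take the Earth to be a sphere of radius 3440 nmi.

Great circle: σ = 1.0831 rad → d_gc = Rσ = 3725.9 nmi
Rhumb: Δφ = -0.7095, Δλ = -1.6970, Δψ = -1.2794, q = Δφ/Δψ = 0.5545 → d_rh = R√(Δφ²+q²Δλ²) = 4054.1 nmi
Excess = (4054.1 − 3725.9) / 3725.9 = 328.2 / 3725.9 = 8.81% ≈ 8.8%

8.8%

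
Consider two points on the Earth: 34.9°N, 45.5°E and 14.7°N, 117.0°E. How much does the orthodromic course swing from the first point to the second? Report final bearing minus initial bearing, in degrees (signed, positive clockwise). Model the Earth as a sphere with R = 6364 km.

+34.1°

Initial bearing θ₁ = atan2(sin Δλ cos φ₂, cos φ₁ sin φ₂ − sin φ₁ cos φ₂ cos Δλ) = 87.97°
Final bearing θ₂ = (initial bearing from the destination back to the start) + 180° = 122.07°
Δθ = θ₂ − θ₁ = +34.1°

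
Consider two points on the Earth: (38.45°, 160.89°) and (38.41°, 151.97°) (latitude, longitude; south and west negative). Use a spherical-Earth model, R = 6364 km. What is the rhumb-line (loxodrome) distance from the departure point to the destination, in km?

776 km

Δψ = ln[tan(π/4+φ₂/2)/tan(π/4+φ₁/2)] = -0.0009;  Δφ = -0.0007 rad,  Δλ = -0.1557 rad
q = Δφ/Δψ = 0.7834
d = R·√(Δφ² + q²Δλ²) = 6364·0.12196 = 776 km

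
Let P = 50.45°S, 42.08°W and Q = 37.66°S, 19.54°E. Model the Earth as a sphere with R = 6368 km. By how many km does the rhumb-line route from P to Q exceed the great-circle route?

Great circle: cos σ = sin φ₁ sin φ₂ + cos φ₁ cos φ₂ cos Δλ,  σ = 0.7803 rad → d_gc = 4968.9 km
Rhumb line: Δψ = +0.3125, q = Δφ/Δψ = 0.7144, d_rh = R√(Δφ²+q²Δλ²) = 5094.7 km
Excess = 5094.7 − 4968.9 = 125.8 ≈ 126 km

126 km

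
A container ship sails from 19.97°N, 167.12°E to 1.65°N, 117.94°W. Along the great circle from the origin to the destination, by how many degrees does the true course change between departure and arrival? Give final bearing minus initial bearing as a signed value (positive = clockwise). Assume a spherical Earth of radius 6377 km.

Initial bearing θ₁ = atan2(sin Δλ cos φ₂, cos φ₁ sin φ₂ − sin φ₁ cos φ₂ cos Δλ) = 93.65°
Final bearing θ₂ = (initial bearing from the destination back to the start) + 180° = 110.22°
Δθ = θ₂ − θ₁ = +16.6°

+16.6°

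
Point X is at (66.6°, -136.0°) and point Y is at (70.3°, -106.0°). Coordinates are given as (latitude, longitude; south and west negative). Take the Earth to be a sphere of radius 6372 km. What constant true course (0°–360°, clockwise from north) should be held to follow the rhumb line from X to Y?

71.4°

Δψ = ln[tan(π/4+φ₂/2)/tan(π/4+φ₁/2)] = +0.1762
Δλ = +0.5236 rad (taken the short way round)
course = atan2(Δλ, Δψ) = 71.40°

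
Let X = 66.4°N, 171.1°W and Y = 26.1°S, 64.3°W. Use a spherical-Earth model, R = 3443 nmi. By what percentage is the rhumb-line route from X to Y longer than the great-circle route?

Great circle: σ = 2.1026 rad → d_gc = Rσ = 7239.1 nmi
Rhumb: Δφ = -1.6144, Δλ = +1.8640, Δψ = -2.0380, q = Δφ/Δψ = 0.7922 → d_rh = R√(Δφ²+q²Δλ²) = 7532.8 nmi
Excess = (7532.8 − 7239.1) / 7239.1 = 293.7 / 7239.1 = 4.06% ≈ 4.1%

4.1%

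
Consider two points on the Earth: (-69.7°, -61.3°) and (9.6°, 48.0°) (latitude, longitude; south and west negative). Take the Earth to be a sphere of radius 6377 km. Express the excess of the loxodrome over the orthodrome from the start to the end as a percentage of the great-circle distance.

Great circle: σ = 1.8436 rad → d_gc = Rσ = 11756.9 km
Rhumb: Δφ = +1.3840, Δλ = +1.9076, Δψ = +1.8886, q = Δφ/Δψ = 0.7329 → d_rh = R√(Δφ²+q²Δλ²) = 12545.2 km
Excess = (12545.2 − 11756.9) / 11756.9 = 788.3 / 11756.9 = 6.70% ≈ 6.7%

6.7%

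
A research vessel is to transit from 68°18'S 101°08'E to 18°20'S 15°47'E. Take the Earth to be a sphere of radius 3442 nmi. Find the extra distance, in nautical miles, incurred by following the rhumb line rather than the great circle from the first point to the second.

Great circle: cos σ = sin φ₁ sin φ₂ + cos φ₁ cos φ₂ cos Δλ,  σ = 1.2443 rad → d_gc = 4283.0 nmi
Rhumb line: Δψ = +1.3264, q = Δφ/Δψ = 0.6575, d_rh = R√(Δφ²+q²Δλ²) = 4513.8 nmi
Excess = 4513.8 − 4283.0 = 230.8 ≈ 231 nmi

231 nmi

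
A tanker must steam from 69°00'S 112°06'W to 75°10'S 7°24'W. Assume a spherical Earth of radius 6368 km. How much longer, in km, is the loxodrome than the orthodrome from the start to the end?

Great circle: cos σ = sin φ₁ sin φ₂ + cos φ₁ cos φ₂ cos Δλ,  σ = 0.4966 rad → d_gc = 3162.6 km
Rhumb line: Δψ = -0.3533, q = Δφ/Δψ = 0.3046, d_rh = R√(Δφ²+q²Δλ²) = 3610.4 km
Excess = 3610.4 − 3162.6 = 447.8 ≈ 448 km

448 km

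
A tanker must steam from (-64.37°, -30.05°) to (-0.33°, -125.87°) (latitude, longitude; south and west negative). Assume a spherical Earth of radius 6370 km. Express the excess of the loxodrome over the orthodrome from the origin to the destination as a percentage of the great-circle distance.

Great circle: σ = 1.6095 rad → d_gc = Rσ = 10252.4 km
Rhumb: Δφ = +1.1177, Δλ = -1.6724, Δψ = +1.4750, q = Δφ/Δψ = 0.7578 → d_rh = R√(Δφ²+q²Δλ²) = 10763.8 km
Excess = (10763.8 − 10252.4) / 10252.4 = 511.4 / 10252.4 = 4.99% ≈ 5.0%

5.0%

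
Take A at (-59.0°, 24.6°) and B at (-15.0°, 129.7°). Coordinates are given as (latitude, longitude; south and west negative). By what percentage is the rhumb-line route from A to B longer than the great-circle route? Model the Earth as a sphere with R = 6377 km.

Great circle: σ = 1.4784 rad → d_gc = Rσ = 9427.8 km
Rhumb: Δφ = +0.7679, Δλ = +1.8343, Δψ = +1.0177, q = Δφ/Δψ = 0.7546 → d_rh = R√(Δφ²+q²Δλ²) = 10094.2 km
Excess = (10094.2 − 9427.8) / 9427.8 = 666.4 / 9427.8 = 7.07% ≈ 7.1%

7.1%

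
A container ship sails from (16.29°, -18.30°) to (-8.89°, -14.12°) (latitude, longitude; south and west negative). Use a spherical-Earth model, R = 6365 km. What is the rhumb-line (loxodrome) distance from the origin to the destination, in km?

2835 km

Rhumb course C = atan2(Δλ, Δψ) with Δψ = ln[tan(π/4+φ₂/2)/tan(π/4+φ₁/2)] = -0.4440, Δλ = +0.0730 → C = 170.67°
d = R·|Δφ| / |cos C| = 6365·0.43947 / 0.98677 = 2835 km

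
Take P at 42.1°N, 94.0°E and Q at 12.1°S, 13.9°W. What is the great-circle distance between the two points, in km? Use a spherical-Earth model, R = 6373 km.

12382 km

cos σ = sin φ₁ sin φ₂ + cos φ₁ cos φ₂ cos Δλ
      = sin(42.10°)sin(-12.10°) + cos(42.10°)cos(-12.10°)cos(-107.90°) = -0.3635
σ = 111.316° → d = Rσ = 6373·1.94284 = 12382 km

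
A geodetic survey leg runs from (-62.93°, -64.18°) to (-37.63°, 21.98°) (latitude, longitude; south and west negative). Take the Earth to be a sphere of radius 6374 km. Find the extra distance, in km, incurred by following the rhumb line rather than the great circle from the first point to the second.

Great circle: cos σ = sin φ₁ sin φ₂ + cos φ₁ cos φ₂ cos Δλ,  σ = 0.9670 rad → d_gc = 6163.36 km
Rhumb line: Δψ = +0.7143, q = Δφ/Δψ = 0.6182, d_rh = R√(Δφ²+q²Δλ²) = 6559.92 km
Excess = 6559.92 − 6163.36 = 396.56 ≈ 397 km

397 km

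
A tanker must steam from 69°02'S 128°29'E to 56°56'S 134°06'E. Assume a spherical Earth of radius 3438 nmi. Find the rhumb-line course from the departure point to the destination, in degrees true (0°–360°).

Meridional parts: M(φ₁)=-1.6872, M(φ₂)=-1.2145 → ΔM = +0.4727;  Δλ = +0.0980 rad
tan C = Δλ / ΔM = +0.2074 → C = 11.72°

11.7°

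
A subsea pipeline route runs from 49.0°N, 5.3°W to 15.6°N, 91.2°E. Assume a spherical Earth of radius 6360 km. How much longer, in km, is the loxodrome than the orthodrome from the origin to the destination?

414 km

Great circle: cos σ = sin φ₁ sin φ₂ + cos φ₁ cos φ₂ cos Δλ,  σ = 1.4390 rad → d_gc = 9152.0 km
Rhumb line: Δψ = -0.7081, q = Δφ/Δψ = 0.8232, d_rh = R√(Δφ²+q²Δλ²) = 9566.0 km
Excess = 9566.0 − 9152.0 = 414.0 ≈ 414 km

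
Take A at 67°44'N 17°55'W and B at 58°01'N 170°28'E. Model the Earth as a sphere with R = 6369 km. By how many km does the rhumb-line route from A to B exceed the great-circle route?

2661 km

Great circle: cos σ = sin φ₁ sin φ₂ + cos φ₁ cos φ₂ cos Δλ,  σ = 0.9442 rad → d_gc = 6013.6 km
Rhumb line: Δψ = -0.3759, q = Δφ/Δψ = 0.4512, d_rh = R√(Δφ²+q²Δλ²) = 8674.6 km
Excess = 8674.6 − 6013.6 = 2661.0 ≈ 2661 km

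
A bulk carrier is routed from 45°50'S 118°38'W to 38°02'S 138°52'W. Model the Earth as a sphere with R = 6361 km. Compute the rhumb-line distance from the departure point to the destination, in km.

Δψ = ln[tan(π/4+φ₂/2)/tan(π/4+φ₁/2)] = +0.1834;  Δφ = +0.1361 rad,  Δλ = -0.3531 rad
q = Δφ/Δψ = 0.7424
d = R·√(Δφ² + q²Δλ²) = 6361·0.29541 = 1879 km

1879 km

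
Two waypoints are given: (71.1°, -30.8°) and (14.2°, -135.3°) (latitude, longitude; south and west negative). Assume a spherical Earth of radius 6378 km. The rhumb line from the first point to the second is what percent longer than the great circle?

8.5%

Great circle: σ = 1.4167 rad → d_gc = Rσ = 9035.9 km
Rhumb: Δφ = -0.9931, Δλ = -1.8239, Δψ = -1.5427, q = Δφ/Δψ = 0.6437 → d_rh = R√(Δφ²+q²Δλ²) = 9808.0 km
Excess = (9808.0 − 9035.9) / 9035.9 = 772.1 / 9035.9 = 8.54% ≈ 8.5%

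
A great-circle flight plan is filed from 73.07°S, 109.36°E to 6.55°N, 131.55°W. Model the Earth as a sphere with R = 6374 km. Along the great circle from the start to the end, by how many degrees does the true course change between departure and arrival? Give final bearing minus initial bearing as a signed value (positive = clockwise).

Initial bearing θ₁ = atan2(sin Δλ cos φ₂, cos φ₁ sin φ₂ − sin φ₁ cos φ₂ cos Δλ) = 116.29°
Final bearing θ₂ = (initial bearing from the destination back to the start) + 180° = 15.24°
Δθ = θ₂ − θ₁ = -101.1°

-101.1°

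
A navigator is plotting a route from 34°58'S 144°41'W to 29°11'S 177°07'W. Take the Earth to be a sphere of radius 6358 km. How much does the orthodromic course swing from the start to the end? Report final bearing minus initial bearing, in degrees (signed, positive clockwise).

+17.6°

At departure: θ₁ = atan2(sin Δλ cos φ₂, cos φ₁ sin φ₂ − sin φ₁ cos φ₂ cos Δλ) = 272.78°
At arrival: θ₂ = atan2(sin Δλ cos φ₁, −cos φ₂ sin φ₁ + sin φ₂ cos φ₁ cos Δλ) = 290.36°
Δθ = θ₂ − θ₁ = +17.6°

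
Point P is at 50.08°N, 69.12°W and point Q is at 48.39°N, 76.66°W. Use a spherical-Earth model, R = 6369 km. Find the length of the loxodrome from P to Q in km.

Δψ = ln[tan(π/4+φ₂/2)/tan(π/4+φ₁/2)] = -0.0452;  Δφ = -0.0295 rad,  Δλ = -0.1316 rad
q = Δφ/Δψ = 0.6529
d = R·√(Δφ² + q²Δλ²) = 6369·0.09084 = 579 km

579 km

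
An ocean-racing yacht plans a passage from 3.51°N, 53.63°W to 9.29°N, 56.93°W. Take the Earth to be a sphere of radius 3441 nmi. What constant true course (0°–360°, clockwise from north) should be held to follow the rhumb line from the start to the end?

Meridional parts: M(φ₁)=+0.0613, M(φ₂)=+0.1629 → ΔM = +0.1016;  Δλ = -0.0576 rad
tan C = Δλ / ΔM = -0.5671 → C = 330.44°

330.4°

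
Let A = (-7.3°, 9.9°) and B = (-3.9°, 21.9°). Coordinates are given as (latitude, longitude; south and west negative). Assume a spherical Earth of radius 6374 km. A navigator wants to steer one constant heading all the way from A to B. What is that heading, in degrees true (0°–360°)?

74.1°

Meridional parts: M(φ₁)=-0.1278, M(φ₂)=-0.0681 → ΔM = +0.0596;  Δλ = +0.2094 rad
tan C = Δλ / ΔM = +3.5120 → C = 74.11°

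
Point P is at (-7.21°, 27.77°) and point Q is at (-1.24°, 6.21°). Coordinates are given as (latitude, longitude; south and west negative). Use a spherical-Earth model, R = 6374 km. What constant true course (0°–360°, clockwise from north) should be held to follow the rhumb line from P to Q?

Meridional parts: M(φ₁)=-0.1262, M(φ₂)=-0.0216 → ΔM = +0.1045;  Δλ = -0.3763 rad
tan C = Δλ / ΔM = -3.5999 → C = 285.52°

285.5°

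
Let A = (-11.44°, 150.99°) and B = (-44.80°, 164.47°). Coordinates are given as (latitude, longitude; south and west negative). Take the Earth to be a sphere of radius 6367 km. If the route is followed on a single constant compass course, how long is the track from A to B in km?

Rhumb course C = atan2(Δλ, Δψ) with Δψ = ln[tan(π/4+φ₂/2)/tan(π/4+φ₁/2)] = -0.6754, Δλ = +0.2353 → C = 160.80°
d = R·|Δφ| / |cos C| = 6367·0.58224 / 0.94435 = 3926 km

3926 km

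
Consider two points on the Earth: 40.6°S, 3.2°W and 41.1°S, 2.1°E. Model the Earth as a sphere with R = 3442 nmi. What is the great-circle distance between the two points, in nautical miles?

243 nmi

cos σ = sin φ₁ sin φ₂ + cos φ₁ cos φ₂ cos Δλ
      = sin(-40.60°)sin(-41.10°) + cos(-40.60°)cos(-41.10°)cos(5.30°) = 0.9975
σ = 4.039° → d = Rσ = 3442·0.07050 = 243 nmi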